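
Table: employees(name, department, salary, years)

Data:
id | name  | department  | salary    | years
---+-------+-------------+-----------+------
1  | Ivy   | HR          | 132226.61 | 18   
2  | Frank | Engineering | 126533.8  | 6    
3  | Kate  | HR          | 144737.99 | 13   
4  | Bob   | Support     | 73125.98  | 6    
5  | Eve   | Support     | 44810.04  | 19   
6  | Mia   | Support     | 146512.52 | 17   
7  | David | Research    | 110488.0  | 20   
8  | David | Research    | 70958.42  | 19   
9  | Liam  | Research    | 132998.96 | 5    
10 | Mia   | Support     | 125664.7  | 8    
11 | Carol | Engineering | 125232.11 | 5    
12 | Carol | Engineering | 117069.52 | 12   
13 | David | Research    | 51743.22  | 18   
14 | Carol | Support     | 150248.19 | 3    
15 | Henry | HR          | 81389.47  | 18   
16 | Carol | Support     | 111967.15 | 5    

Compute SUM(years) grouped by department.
SELECT department, SUM(years) as result
FROM employees
GROUP BY department

Result:
  Engineering: 23
  HR: 49
  Research: 62
  Support: 58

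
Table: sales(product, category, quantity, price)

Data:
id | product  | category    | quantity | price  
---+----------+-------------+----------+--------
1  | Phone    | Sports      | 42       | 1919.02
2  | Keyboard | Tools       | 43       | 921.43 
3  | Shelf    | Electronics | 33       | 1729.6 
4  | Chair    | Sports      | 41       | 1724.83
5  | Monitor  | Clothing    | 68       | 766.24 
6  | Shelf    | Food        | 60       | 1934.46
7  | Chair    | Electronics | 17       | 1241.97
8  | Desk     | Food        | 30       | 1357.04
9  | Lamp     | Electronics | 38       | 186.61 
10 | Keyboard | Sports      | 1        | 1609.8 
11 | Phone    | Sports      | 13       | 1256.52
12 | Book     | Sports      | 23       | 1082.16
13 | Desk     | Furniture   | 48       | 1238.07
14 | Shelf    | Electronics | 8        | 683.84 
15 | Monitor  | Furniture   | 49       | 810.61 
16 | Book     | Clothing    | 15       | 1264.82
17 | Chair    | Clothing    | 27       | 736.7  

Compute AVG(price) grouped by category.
SELECT category, AVG(price) as result
FROM sales
GROUP BY category

Result:
  Clothing: 922.59
  Electronics: 960.51
  Food: 1645.75
  Furniture: 1024.34
  Sports: 1518.47
  Tools: 921.43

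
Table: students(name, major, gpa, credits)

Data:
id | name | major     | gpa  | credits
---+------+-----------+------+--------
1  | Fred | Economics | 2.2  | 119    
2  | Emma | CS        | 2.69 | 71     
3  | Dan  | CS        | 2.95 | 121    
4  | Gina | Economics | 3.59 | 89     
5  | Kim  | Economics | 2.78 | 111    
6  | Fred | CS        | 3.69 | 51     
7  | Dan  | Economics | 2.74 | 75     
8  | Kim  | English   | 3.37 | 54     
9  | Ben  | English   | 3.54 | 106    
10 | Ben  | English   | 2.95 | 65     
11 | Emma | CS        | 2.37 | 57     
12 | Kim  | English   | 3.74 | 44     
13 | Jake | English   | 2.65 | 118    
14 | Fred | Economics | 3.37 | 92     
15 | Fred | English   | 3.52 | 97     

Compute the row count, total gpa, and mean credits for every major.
SELECT major,
       COUNT(*) as cnt,
       SUM(gpa) as total_gpa,
       AVG(credits) as avg_credits
FROM students
GROUP BY major

Result:
  CS: 4 records, 11.70 total gpa, 75.00 avg credits
  Economics: 5 records, 14.68 total gpa, 97.20 avg credits
  English: 6 records, 19.77 total gpa, 80.67 avg credits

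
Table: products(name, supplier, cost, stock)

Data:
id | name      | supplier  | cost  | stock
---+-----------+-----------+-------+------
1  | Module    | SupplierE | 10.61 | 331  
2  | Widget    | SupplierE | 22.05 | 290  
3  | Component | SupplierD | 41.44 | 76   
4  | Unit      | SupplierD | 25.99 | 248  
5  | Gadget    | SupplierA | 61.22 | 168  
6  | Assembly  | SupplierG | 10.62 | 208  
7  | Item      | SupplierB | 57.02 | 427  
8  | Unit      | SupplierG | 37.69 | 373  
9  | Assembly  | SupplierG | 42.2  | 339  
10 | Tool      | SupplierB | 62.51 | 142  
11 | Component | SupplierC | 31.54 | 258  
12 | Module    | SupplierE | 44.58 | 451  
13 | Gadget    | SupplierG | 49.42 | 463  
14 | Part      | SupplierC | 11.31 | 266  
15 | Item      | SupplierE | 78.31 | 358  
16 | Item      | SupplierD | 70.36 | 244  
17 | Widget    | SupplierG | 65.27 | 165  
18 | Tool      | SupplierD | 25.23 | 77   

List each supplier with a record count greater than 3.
SELECT supplier, COUNT(*) as cnt
FROM products
GROUP BY supplier
HAVING COUNT(*) > 3

Result:
  SupplierD: 4
  SupplierE: 4
  SupplierG: 5

Note: HAVING filters groups after aggregation, WHERE filters rows before.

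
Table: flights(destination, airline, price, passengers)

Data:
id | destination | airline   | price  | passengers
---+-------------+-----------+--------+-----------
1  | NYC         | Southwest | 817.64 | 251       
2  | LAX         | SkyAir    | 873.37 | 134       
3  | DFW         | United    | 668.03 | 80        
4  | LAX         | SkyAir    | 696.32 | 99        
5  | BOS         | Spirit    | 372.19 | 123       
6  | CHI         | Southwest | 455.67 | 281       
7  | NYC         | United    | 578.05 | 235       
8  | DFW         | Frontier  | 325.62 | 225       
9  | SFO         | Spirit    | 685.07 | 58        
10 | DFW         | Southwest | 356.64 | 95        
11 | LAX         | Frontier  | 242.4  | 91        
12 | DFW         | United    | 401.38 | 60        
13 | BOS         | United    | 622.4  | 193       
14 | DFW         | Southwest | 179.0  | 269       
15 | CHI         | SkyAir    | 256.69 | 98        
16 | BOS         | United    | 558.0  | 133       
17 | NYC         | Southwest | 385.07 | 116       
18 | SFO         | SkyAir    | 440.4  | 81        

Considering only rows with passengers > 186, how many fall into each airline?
SELECT airline, COUNT(*)
FROM flights
WHERE passengers > 186
GROUP BY airline

Note: WHERE filters rows before grouping.

Result:
  Frontier: 1
  Southwest: 3
  United: 2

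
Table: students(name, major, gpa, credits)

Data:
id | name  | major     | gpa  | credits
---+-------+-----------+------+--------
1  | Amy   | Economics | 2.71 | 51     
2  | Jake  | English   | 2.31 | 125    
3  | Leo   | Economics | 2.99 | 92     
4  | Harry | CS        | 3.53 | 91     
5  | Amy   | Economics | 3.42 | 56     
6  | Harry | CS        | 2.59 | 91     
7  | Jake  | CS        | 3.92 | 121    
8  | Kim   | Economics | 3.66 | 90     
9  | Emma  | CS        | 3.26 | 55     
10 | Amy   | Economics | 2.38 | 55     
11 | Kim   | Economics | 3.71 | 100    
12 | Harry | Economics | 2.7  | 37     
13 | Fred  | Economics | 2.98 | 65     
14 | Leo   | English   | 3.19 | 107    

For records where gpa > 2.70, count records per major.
SELECT major, COUNT(*)
FROM students
WHERE gpa > 2.70
GROUP BY major

Note: WHERE filters rows before grouping.

Result:
  CS: 3
  Economics: 6
  English: 1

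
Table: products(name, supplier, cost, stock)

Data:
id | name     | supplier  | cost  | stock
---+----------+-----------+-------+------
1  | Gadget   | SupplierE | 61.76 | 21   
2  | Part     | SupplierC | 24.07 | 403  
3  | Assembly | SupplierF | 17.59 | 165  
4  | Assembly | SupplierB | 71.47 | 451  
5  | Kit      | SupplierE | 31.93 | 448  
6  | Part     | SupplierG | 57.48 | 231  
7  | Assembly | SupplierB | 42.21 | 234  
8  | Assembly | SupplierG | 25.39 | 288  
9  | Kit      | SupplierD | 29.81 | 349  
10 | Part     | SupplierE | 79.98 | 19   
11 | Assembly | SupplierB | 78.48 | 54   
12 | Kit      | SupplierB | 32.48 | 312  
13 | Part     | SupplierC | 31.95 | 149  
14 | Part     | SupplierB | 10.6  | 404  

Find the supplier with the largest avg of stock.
SELECT supplier, AVG(stock) as val
FROM products
GROUP BY supplier
ORDER BY val DESC
LIMIT 1

Result: SupplierD with avg(stock) = 349.00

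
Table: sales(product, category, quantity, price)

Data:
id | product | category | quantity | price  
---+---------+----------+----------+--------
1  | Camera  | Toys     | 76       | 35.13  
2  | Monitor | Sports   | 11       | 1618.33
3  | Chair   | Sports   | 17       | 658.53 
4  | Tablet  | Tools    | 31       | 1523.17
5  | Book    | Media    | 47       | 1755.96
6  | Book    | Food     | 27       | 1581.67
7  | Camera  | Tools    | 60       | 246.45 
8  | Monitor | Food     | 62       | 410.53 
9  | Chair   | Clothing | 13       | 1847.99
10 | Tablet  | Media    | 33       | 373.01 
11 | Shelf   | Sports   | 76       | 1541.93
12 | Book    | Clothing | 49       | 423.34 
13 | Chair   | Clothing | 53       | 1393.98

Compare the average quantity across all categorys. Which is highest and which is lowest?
SELECT category, AVG(quantity)
FROM sales
GROUP BY category
ORDER BY AVG(quantity)

All groups:
  Sports: 34.67
  Clothing: 38.33
  Media: 40.00
  Food: 44.50
  Tools: 45.50
  Toys: 76.00

Highest: Toys (76.00)
Lowest: Sports (34.67)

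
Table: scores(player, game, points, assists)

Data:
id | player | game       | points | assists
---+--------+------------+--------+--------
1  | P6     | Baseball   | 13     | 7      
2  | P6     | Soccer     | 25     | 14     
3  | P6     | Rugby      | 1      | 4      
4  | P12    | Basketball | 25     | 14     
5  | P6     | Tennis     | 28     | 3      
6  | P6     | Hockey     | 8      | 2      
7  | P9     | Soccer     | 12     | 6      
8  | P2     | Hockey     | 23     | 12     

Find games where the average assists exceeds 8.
SELECT game, AVG(assists)
FROM scores
GROUP BY game
HAVING AVG(assists) > 8

Result:
  Basketball: avg=14.00
  Soccer: avg=10.00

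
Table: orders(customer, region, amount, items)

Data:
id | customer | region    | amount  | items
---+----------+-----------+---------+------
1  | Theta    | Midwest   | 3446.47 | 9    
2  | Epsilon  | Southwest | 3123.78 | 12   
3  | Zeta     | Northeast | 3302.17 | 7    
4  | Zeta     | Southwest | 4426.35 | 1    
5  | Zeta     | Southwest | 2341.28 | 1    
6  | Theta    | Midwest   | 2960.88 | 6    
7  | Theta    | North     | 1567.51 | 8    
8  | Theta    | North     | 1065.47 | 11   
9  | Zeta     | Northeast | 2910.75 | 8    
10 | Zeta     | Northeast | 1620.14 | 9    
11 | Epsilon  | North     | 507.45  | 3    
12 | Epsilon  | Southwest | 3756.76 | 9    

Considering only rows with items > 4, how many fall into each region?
SELECT region, COUNT(*)
FROM orders
WHERE items > 4
GROUP BY region

Note: WHERE filters rows before grouping.

Result:
  Midwest: 2
  North: 2
  Northeast: 3
  Southwest: 2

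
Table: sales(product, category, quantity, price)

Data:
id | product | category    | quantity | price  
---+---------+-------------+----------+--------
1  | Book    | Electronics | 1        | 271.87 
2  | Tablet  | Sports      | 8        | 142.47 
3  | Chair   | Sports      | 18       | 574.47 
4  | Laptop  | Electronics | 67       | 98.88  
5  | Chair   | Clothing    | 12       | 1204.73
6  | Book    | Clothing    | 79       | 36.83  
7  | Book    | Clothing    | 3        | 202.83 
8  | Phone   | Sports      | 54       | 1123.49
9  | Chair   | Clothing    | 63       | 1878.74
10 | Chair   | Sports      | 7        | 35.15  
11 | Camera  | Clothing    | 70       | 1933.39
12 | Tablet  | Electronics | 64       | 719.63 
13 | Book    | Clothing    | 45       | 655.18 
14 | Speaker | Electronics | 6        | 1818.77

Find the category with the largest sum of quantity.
SELECT category, SUM(quantity) as val
FROM sales
GROUP BY category
ORDER BY val DESC
LIMIT 1

Result: Clothing with sum(quantity) = 272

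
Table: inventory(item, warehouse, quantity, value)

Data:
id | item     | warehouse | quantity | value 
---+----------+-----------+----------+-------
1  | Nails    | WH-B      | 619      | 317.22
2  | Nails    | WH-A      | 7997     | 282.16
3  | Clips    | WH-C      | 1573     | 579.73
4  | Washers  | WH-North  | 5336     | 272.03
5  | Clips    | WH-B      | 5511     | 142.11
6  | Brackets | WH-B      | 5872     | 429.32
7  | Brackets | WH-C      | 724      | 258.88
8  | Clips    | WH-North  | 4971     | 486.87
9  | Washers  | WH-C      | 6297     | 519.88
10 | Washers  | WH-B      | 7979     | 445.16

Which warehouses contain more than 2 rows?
SELECT warehouse, COUNT(*) as cnt
FROM inventory
GROUP BY warehouse
HAVING COUNT(*) > 2

Result:
  WH-B: 4
  WH-C: 3

Note: HAVING filters groups after aggregation, WHERE filters rows before.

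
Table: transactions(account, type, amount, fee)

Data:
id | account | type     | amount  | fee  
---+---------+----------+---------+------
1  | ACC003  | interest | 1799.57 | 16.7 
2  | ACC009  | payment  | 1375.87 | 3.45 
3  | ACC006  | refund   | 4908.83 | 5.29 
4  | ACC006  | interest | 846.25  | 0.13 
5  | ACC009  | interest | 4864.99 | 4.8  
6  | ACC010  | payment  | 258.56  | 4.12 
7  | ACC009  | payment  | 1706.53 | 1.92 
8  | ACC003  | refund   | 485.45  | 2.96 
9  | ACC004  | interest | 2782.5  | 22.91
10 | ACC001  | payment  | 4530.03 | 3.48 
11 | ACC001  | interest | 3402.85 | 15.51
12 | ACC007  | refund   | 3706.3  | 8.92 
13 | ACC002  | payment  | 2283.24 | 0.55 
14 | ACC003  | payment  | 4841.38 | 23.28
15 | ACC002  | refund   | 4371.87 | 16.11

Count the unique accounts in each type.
SELECT type, COUNT(DISTINCT account)
FROM transactions
GROUP BY type

Result:
  interest: 5 distinct
  payment: 5 distinct
  refund: 4 distinct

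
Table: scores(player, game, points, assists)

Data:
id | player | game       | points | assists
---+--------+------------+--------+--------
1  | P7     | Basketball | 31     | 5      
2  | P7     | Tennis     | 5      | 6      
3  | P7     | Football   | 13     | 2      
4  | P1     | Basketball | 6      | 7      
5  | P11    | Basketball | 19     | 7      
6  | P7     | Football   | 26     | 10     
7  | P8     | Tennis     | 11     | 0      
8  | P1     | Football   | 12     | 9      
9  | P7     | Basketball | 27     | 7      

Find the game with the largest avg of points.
SELECT game, AVG(points) as val
FROM scores
GROUP BY game
ORDER BY val DESC
LIMIT 1

Result: Basketball with avg(points) = 20.75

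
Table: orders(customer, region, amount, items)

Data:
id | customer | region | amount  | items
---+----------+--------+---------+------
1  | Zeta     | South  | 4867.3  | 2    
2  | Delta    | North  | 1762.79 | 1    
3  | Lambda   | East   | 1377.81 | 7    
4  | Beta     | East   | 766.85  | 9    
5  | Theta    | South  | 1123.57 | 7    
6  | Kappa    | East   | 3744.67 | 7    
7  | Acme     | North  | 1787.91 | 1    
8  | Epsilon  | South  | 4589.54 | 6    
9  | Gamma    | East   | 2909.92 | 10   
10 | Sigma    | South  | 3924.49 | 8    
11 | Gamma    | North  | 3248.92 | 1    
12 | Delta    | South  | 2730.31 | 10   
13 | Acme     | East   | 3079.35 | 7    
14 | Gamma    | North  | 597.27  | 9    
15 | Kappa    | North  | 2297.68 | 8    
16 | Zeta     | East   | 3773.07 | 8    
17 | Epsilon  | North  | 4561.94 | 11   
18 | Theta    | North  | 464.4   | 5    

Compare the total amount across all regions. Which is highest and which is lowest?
SELECT region, SUM(amount)
FROM orders
GROUP BY region
ORDER BY SUM(amount)

All groups:
  North: 14720.91
  East: 15651.67
  South: 17235.21

Highest: South (17235.21)
Lowest: North (14720.91)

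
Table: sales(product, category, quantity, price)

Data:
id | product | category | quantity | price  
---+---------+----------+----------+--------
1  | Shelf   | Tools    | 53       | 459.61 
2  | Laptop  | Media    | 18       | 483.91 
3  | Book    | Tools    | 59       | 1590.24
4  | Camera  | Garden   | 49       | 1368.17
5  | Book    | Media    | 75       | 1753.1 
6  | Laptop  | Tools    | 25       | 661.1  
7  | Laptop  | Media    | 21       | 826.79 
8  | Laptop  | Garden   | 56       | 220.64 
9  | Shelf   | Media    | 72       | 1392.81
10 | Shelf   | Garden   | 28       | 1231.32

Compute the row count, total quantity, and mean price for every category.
SELECT category,
       COUNT(*) as cnt,
       SUM(quantity) as total_quantity,
       AVG(price) as avg_price
FROM sales
GROUP BY category

Result:
  Garden: 3 records, 133 total quantity, 940.04 avg price
  Media: 4 records, 186 total quantity, 1114.15 avg price
  Tools: 3 records, 137 total quantity, 903.65 avg price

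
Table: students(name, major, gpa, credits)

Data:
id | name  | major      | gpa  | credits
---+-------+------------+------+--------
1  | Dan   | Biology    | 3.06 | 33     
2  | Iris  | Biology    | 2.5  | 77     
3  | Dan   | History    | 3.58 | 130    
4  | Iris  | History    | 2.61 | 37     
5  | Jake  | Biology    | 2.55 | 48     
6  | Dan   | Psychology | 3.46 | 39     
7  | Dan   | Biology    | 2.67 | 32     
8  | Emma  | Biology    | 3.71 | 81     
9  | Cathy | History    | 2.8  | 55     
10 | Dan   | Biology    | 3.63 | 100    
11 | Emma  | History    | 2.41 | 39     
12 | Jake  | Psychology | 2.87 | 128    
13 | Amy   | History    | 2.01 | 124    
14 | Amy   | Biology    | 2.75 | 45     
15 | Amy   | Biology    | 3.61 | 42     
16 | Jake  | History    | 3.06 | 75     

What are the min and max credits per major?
SELECT major, MIN(credits), MAX(credits)
FROM students
GROUP BY major

Result:
  Biology: min=32, max=100
  History: min=37, max=130
  Psychology: min=39, max=128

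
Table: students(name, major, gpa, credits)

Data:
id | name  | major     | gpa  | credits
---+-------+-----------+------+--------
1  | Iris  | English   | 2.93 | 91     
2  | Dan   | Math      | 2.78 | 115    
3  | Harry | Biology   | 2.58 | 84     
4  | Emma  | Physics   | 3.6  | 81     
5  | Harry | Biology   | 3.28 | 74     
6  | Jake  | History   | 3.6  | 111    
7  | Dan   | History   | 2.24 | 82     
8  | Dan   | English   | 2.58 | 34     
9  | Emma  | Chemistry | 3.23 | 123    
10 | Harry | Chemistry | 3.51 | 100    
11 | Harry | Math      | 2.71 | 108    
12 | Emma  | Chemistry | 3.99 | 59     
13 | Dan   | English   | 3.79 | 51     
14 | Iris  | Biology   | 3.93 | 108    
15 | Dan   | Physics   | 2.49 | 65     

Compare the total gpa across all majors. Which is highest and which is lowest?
SELECT major, SUM(gpa)
FROM students
GROUP BY major
ORDER BY SUM(gpa)

All groups:
  Math: 5.49
  History: 5.84
  Physics: 6.09
  English: 9.30
  Biology: 9.79
  Chemistry: 10.73

Highest: Chemistry (10.73)
Lowest: Math (5.49)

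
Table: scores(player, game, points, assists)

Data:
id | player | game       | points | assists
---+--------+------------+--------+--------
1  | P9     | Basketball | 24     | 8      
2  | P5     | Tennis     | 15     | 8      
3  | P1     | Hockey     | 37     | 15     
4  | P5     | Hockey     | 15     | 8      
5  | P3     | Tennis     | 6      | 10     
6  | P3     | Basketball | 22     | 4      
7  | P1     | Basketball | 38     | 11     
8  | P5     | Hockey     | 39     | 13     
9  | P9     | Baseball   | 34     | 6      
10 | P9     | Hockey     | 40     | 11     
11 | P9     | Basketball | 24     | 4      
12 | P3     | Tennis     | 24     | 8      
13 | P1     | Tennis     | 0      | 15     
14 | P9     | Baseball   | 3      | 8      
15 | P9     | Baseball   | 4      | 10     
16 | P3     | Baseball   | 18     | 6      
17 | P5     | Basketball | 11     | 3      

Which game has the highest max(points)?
SELECT game, MAX(points) as val
FROM scores
GROUP BY game
ORDER BY val DESC
LIMIT 1

Result: Hockey with max(points) = 40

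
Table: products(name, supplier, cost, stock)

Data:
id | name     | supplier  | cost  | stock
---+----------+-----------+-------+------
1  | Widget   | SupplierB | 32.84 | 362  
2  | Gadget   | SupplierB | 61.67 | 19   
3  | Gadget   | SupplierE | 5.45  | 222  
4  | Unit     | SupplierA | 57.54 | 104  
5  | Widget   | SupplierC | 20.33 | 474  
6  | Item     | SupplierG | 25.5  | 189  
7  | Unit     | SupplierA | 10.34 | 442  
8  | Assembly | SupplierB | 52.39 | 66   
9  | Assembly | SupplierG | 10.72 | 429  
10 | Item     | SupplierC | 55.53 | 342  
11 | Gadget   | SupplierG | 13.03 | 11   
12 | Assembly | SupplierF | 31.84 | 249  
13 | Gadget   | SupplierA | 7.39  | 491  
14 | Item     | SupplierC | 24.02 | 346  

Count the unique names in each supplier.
SELECT supplier, COUNT(DISTINCT name)
FROM products
GROUP BY supplier

Result:
  SupplierA: 2 distinct
  SupplierB: 3 distinct
  SupplierC: 2 distinct
  SupplierE: 1 distinct
  SupplierF: 1 distinct
  SupplierG: 3 distinct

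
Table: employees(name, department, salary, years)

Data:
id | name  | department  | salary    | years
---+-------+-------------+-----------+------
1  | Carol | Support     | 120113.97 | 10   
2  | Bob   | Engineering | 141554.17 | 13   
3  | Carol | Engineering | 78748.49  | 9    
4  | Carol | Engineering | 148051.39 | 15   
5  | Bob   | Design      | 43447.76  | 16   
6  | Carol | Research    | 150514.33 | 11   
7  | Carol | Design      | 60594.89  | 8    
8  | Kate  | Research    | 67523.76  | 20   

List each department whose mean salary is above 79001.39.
SELECT department, AVG(salary)
FROM employees
GROUP BY department
HAVING AVG(salary) > 79001.39

Result:
  Engineering: avg=122784.68
  Research: avg=109019.05
  Support: avg=120113.97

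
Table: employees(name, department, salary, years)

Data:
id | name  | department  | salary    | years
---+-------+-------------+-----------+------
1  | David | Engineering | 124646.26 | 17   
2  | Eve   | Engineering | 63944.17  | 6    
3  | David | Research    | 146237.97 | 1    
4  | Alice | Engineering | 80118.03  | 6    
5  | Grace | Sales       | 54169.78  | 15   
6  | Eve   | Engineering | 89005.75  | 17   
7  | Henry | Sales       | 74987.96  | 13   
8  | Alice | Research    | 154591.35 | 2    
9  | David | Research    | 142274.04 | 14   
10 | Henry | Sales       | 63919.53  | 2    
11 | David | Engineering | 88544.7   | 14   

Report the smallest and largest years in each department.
SELECT department, MIN(years), MAX(years)
FROM employees
GROUP BY department

Result:
  Engineering: min=6, max=17
  Research: min=1, max=14
  Sales: min=2, max=15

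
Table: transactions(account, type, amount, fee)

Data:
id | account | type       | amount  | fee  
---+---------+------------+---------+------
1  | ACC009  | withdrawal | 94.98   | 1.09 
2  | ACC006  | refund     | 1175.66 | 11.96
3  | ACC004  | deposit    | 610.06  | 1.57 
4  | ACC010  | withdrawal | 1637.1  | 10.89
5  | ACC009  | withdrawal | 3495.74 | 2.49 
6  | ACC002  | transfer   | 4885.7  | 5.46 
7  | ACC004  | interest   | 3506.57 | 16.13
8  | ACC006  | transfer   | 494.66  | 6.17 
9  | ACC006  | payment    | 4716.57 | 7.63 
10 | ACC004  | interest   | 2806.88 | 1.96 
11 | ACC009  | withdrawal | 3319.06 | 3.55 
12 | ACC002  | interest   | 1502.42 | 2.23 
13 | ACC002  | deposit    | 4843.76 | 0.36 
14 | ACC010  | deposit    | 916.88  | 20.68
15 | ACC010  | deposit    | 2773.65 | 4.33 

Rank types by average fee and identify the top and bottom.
SELECT type, AVG(fee)
FROM transactions
GROUP BY type
ORDER BY AVG(fee)

All groups:
  withdrawal: 4.51
  transfer: 5.82
  deposit: 6.74
  interest: 6.77
  payment: 7.63
  refund: 11.96

Highest: refund (11.96)
Lowest: withdrawal (4.51)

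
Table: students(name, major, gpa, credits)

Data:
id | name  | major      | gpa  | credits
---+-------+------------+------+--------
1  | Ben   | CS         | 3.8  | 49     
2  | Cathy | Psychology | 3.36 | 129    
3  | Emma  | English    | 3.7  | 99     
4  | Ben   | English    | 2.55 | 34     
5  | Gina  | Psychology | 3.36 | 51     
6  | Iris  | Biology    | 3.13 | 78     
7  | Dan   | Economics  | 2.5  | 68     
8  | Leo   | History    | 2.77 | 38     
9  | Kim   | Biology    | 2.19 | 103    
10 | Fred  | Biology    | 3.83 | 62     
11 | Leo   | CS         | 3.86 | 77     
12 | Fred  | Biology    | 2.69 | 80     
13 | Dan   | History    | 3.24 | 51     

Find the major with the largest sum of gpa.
SELECT major, SUM(gpa) as val
FROM students
GROUP BY major
ORDER BY val DESC
LIMIT 1

Result: Biology with sum(gpa) = 11.84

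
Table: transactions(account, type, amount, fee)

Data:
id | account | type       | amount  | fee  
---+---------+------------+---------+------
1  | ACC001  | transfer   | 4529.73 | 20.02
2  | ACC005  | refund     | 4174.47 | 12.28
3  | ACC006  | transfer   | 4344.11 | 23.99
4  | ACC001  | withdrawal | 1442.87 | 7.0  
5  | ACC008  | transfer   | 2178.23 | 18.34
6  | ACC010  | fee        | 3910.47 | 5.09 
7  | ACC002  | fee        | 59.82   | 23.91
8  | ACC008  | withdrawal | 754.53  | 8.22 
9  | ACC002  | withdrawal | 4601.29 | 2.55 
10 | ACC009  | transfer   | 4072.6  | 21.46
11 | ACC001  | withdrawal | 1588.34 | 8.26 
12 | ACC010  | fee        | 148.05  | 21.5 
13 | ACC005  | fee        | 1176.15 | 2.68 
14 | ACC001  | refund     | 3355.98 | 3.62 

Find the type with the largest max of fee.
SELECT type, MAX(fee) as val
FROM transactions
GROUP BY type
ORDER BY val DESC
LIMIT 1

Result: transfer with max(fee) = 23.99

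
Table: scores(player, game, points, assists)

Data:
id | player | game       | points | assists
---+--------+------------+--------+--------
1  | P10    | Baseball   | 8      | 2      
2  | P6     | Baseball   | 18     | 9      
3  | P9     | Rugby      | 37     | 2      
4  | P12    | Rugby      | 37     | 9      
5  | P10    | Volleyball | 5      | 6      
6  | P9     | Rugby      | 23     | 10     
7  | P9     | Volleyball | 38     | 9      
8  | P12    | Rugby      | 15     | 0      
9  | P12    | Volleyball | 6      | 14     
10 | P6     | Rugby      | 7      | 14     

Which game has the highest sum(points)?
SELECT game, SUM(points) as val
FROM scores
GROUP BY game
ORDER BY val DESC
LIMIT 1

Result: Rugby with sum(points) = 119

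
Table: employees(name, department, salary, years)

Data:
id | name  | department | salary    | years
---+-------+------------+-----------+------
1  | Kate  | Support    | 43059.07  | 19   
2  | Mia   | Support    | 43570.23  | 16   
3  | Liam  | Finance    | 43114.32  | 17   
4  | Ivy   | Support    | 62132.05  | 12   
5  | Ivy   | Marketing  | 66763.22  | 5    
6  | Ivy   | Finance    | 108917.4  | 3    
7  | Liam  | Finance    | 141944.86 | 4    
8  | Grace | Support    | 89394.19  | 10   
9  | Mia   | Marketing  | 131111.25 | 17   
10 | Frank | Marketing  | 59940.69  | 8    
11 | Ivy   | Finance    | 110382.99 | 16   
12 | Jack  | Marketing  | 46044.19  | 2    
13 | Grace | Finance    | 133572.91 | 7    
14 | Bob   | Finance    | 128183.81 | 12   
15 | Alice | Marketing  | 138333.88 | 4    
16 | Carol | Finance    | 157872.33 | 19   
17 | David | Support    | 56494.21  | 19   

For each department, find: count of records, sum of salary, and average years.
SELECT department,
       COUNT(*) as cnt,
       SUM(salary) as total_salary,
       AVG(years) as avg_years
FROM employees
GROUP BY department

Result:
  Finance: 7 records, 823988.62 total salary, 11.14 avg years
  Marketing: 5 records, 442193.23 total salary, 7.20 avg years
  Support: 5 records, 294649.75 total salary, 15.20 avg years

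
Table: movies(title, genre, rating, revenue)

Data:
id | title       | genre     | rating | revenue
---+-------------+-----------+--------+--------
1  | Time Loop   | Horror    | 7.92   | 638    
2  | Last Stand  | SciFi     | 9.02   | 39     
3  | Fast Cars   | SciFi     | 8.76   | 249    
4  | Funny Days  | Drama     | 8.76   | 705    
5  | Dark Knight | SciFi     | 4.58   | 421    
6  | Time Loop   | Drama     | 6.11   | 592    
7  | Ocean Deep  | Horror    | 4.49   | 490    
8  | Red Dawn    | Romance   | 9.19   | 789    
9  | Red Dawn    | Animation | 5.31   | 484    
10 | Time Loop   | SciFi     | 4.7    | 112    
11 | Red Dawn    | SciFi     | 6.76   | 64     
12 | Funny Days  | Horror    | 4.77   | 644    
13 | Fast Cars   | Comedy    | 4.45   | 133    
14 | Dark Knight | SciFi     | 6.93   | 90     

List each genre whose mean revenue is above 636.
SELECT genre, AVG(revenue)
FROM movies
GROUP BY genre
HAVING AVG(revenue) > 636

Result:
  Drama: avg=648.50
  Romance: avg=789.00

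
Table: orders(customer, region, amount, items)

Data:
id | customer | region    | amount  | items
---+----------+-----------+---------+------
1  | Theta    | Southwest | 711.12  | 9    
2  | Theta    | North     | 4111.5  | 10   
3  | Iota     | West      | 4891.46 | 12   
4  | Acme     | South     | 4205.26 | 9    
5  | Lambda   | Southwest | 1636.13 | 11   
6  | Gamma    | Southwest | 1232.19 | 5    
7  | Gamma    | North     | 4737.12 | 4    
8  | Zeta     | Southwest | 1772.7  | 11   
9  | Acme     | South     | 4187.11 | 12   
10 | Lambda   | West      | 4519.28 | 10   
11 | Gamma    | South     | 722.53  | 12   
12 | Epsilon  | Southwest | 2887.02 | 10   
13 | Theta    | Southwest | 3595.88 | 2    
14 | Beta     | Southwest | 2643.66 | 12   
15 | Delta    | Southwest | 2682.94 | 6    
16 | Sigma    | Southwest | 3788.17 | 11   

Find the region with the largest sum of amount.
SELECT region, SUM(amount) as val
FROM orders
GROUP BY region
ORDER BY val DESC
LIMIT 1

Result: Southwest with sum(amount) = 20949.81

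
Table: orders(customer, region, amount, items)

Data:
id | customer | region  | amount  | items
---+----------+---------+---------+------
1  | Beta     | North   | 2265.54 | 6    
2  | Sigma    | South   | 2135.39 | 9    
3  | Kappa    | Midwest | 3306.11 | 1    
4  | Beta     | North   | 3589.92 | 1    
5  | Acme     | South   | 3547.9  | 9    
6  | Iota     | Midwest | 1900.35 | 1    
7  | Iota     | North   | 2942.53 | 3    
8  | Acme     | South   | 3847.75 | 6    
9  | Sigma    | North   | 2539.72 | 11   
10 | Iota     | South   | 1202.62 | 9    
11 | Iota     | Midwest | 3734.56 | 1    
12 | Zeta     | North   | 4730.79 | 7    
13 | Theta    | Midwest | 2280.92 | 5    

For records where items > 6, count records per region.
SELECT region, COUNT(*)
FROM orders
WHERE items > 6
GROUP BY region

Note: WHERE filters rows before grouping.

Result:
  North: 2
  South: 3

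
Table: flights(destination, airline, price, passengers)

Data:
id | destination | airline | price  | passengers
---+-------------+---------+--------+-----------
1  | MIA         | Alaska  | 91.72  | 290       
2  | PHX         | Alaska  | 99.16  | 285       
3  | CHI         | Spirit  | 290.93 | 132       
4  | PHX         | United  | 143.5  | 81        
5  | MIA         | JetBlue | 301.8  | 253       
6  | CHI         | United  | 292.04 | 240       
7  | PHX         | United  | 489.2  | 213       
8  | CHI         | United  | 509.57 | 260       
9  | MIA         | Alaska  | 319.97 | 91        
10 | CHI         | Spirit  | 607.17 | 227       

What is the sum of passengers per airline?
SELECT airline, SUM(passengers) as result
FROM flights
GROUP BY airline

Result:
  Alaska: 666
  JetBlue: 253
  Spirit: 359
  United: 794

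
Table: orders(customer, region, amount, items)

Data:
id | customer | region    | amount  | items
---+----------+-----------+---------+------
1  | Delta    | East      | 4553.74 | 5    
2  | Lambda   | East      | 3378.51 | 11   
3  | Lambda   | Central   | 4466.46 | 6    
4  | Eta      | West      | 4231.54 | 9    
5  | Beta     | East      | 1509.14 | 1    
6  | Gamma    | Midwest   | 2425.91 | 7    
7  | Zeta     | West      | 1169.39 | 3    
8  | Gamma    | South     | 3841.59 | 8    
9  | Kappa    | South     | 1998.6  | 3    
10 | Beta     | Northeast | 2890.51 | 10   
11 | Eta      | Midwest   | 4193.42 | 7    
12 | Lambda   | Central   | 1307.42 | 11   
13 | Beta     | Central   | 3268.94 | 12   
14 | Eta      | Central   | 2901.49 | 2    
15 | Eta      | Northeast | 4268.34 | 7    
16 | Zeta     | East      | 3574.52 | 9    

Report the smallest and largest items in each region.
SELECT region, MIN(items), MAX(items)
FROM orders
GROUP BY region

Result:
  Central: min=2, max=12
  East: min=1, max=11
  Midwest: min=7, max=7
  Northeast: min=7, max=10
  South: min=3, max=8
  West: min=3, max=9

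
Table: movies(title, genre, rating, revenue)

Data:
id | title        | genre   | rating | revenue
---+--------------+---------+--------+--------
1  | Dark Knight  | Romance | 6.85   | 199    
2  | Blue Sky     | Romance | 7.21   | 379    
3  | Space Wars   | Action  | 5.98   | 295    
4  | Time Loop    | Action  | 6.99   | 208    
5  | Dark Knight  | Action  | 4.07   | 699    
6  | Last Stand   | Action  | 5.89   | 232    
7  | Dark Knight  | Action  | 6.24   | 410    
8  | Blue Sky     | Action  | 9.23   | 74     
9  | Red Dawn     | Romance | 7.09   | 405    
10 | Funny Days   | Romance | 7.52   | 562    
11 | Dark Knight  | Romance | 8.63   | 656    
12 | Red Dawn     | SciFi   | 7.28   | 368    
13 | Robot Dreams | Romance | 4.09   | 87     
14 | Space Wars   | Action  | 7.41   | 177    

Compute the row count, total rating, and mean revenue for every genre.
SELECT genre,
       COUNT(*) as cnt,
       SUM(rating) as total_rating,
       AVG(revenue) as avg_revenue
FROM movies
GROUP BY genre

Result:
  Action: 7 records, 45.81 total rating, 299.29 avg revenue
  Romance: 6 records, 41.39 total rating, 381.33 avg revenue
  SciFi: 1 records, 7.28 total rating, 368.00 avg revenue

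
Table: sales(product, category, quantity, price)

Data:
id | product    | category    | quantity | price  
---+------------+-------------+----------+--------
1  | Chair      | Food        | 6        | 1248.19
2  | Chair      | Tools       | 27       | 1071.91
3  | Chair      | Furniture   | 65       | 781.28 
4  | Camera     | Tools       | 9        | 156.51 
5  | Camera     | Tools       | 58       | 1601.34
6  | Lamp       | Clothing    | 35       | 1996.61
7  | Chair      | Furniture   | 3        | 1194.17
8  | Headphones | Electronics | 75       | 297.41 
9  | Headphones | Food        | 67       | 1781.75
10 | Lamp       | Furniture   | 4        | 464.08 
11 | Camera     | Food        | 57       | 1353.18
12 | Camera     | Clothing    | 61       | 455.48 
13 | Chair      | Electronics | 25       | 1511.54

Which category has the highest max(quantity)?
SELECT category, MAX(quantity) as val
FROM sales
GROUP BY category
ORDER BY val DESC
LIMIT 1

Result: Electronics with max(quantity) = 75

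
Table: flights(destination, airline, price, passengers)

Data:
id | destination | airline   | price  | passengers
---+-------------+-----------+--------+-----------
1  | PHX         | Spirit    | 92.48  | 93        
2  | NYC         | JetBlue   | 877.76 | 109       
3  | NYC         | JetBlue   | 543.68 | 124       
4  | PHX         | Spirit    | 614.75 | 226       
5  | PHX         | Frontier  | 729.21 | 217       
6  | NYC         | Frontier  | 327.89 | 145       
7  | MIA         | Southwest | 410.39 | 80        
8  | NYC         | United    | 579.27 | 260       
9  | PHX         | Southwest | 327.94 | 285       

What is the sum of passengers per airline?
SELECT airline, SUM(passengers) as result
FROM flights
GROUP BY airline

Result:
  Frontier: 362
  JetBlue: 233
  Southwest: 365
  Spirit: 319
  United: 260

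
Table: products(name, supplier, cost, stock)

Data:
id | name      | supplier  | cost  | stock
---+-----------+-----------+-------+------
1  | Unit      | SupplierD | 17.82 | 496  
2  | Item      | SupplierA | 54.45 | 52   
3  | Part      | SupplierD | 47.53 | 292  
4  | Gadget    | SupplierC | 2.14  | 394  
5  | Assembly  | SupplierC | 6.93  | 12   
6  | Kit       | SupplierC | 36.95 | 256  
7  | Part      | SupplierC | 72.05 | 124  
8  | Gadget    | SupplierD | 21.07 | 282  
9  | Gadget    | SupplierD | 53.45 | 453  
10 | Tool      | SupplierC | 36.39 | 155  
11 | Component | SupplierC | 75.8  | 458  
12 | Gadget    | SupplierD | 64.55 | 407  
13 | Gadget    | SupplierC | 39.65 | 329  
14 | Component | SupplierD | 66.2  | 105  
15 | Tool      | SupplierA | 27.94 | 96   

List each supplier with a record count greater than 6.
SELECT supplier, COUNT(*) as cnt
FROM products
GROUP BY supplier
HAVING COUNT(*) > 6

Result:
  SupplierC: 7

Note: HAVING filters groups after aggregation, WHERE filters rows before.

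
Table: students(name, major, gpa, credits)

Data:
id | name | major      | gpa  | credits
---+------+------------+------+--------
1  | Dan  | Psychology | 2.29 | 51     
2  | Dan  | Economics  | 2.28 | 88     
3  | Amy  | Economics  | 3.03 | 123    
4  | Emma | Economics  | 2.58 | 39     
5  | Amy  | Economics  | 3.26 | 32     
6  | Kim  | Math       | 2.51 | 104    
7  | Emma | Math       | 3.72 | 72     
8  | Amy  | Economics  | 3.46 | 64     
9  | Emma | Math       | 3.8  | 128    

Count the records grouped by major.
SELECT major, COUNT(*) as count
FROM students
GROUP BY major

Result:
  Economics: 5
  Math: 3
  Psychology: 1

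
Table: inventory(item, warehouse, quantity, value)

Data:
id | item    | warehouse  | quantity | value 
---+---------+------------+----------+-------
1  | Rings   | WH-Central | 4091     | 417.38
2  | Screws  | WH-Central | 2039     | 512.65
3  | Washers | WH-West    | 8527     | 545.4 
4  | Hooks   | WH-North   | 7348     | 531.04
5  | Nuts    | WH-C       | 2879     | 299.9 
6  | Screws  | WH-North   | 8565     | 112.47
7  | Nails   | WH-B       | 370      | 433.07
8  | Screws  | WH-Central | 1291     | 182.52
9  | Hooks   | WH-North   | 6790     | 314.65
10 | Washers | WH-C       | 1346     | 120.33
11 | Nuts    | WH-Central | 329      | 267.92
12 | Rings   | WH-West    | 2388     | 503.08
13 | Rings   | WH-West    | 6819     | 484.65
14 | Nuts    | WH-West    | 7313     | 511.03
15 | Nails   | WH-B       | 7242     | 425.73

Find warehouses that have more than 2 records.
SELECT warehouse, COUNT(*) as cnt
FROM inventory
GROUP BY warehouse
HAVING COUNT(*) > 2

Result:
  WH-Central: 4
  WH-North: 3
  WH-West: 4

Note: HAVING filters groups after aggregation, WHERE filters rows before.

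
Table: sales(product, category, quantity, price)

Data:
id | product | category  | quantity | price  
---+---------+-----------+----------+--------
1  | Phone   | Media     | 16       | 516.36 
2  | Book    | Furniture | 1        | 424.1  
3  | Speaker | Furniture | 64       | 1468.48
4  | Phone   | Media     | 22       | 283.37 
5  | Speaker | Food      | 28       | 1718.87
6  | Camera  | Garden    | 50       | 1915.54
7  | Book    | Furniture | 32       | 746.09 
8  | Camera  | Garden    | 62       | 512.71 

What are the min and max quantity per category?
SELECT category, MIN(quantity), MAX(quantity)
FROM sales
GROUP BY category

Result:
  Food: min=28, max=28
  Furniture: min=1, max=64
  Garden: min=50, max=62
  Media: min=16, max=22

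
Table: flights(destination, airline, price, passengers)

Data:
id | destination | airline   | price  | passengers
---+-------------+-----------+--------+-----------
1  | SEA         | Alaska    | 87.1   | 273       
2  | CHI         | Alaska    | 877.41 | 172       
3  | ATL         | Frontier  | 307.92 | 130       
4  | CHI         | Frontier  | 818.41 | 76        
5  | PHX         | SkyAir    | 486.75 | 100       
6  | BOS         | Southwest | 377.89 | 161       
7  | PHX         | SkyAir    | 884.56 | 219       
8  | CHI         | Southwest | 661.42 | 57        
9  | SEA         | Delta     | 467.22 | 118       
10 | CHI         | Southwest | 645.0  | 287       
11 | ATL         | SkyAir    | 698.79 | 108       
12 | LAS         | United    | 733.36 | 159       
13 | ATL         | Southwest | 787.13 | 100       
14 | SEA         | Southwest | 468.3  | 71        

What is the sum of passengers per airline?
SELECT airline, SUM(passengers) as result
FROM flights
GROUP BY airline

Result:
  Alaska: 445
  Delta: 118
  Frontier: 206
  SkyAir: 427
  Southwest: 676
  United: 159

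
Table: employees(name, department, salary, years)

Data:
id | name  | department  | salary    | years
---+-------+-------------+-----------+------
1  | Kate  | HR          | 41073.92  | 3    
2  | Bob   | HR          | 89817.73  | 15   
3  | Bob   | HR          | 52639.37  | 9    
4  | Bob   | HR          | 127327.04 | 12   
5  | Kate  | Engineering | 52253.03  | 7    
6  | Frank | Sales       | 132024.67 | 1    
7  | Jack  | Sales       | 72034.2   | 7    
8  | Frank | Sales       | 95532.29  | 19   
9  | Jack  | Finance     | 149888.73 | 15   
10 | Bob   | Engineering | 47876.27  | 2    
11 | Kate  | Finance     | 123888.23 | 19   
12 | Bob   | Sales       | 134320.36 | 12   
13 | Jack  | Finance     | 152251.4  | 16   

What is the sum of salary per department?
SELECT department, SUM(salary) as result
FROM employees
GROUP BY department

Result:
  Engineering: 100129.30
  Finance: 426028.36
  HR: 310858.06
  Sales: 433911.52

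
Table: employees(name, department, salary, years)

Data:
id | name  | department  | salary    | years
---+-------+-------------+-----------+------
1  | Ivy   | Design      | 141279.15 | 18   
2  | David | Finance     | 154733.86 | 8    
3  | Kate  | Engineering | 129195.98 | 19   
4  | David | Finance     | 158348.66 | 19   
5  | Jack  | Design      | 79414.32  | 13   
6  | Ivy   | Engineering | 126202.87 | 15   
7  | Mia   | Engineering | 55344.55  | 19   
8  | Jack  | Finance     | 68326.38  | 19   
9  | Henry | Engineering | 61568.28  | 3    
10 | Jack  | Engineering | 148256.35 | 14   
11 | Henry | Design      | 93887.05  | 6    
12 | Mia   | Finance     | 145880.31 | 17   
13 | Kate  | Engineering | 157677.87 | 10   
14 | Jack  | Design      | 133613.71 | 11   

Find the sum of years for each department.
SELECT department, SUM(years) as result
FROM employees
GROUP BY department

Result:
  Design: 48
  Engineering: 80
  Finance: 63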